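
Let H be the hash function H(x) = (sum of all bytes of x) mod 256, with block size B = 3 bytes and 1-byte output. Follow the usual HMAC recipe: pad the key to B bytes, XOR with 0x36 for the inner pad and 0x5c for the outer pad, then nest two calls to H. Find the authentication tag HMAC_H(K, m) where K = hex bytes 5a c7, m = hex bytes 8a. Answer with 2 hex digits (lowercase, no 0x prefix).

Key hex bytes 5a c7 is 2 bytes ≤ B = 3; zero-pad to 3 bytes: K' = 5a c7 00.
K' ⊕ ipad = 6c f1 36.  K' ⊕ opad = 06 9b 5c.
Inner input = (K'⊕ipad) ∥ m = 6c f1 36 ∥ 8a.
Inner hash: sum = 108+241+54+138 = 541; mod 256 = 29 → 1d.
Outer input = (K'⊕opad) ∥ inner = 06 9b 5c ∥ 1d.
Outer hash (tag): sum = 6+155+92+29 = 282; mod 256 = 26 → 1a.

1a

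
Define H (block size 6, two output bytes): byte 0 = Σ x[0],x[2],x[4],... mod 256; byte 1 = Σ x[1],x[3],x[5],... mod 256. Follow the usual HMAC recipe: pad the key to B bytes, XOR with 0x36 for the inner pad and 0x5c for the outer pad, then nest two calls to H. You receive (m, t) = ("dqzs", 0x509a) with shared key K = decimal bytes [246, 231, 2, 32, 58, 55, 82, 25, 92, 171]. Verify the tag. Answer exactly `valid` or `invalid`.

Key decimal bytes [246, 231, 2, 32, 58, 55, 82, 25, 92, 171] = f6 e7 02 20 3a 37 52 19 5c ab is 10 bytes > B = 6, so hash it first: H(key) = e0 02, then zero-pad to 6 bytes: K' = e0 02 00 00 00 00.
K' ⊕ ipad = d6 34 36 36 36 36; K' ⊕ opad = bc 5e 5c 5c 5c 5c.
Inner hash: even-index sum = 544 mod 256 = 32; odd-index sum = 388 mod 256 = 132 → 20 84.
Outer hash (recomputed tag): even-index sum = 404 mod 256 = 148; odd-index sum = 410 mod 256 = 154 → 94 9a.
Recomputed tag = 949a; claimed = 509a → mismatch.

invalid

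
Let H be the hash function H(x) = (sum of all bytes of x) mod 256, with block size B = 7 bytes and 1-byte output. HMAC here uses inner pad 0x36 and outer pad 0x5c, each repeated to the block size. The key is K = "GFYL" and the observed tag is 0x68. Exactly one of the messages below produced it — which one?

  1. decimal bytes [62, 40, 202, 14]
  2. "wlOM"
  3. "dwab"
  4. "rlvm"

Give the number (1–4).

3

Key "GFYL" = 47 46 59 4c is 4 bytes ≤ B = 7; zero-pad to 7 bytes: K' = 47 46 59 4c 00 00 00.
K' ⊕ ipad = 71 70 6f 7a 36 36 36; K' ⊕ opad = 1b 1a 05 10 5c 5c 5c.
m1: inner = H(71 70 6f 7a 36 36 36 3e 28 ca 0e) = aa; tag = H(1b 1a 05 10 5c 5c 5c aa) = 08
m2: inner = H(71 70 6f 7a 36 36 36 77 6c 4f 4d) = eb; tag = H(1b 1a 05 10 5c 5c 5c eb) = 49
m3: inner = H(71 70 6f 7a 36 36 36 64 77 61 62) = 0a; tag = H(1b 1a 05 10 5c 5c 5c 0a) = 68 ← matches
m4: inner = H(71 70 6f 7a 36 36 36 72 6c 76 6d) = 2d; tag = H(1b 1a 05 10 5c 5c 5c 2d) = 8b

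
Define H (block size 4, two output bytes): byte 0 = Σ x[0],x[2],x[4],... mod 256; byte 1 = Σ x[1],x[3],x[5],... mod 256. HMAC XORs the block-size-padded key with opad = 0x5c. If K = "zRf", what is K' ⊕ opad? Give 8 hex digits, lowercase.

260e3a5c

Key "zRf" = 7a 52 66 is 3 bytes ≤ B = 4; zero-pad to 4 bytes: K' = 7a 52 66 00.
XOR each byte with 0x5c: 7a⊕5c=26, 52⊕5c=0e, 66⊕5c=3a, 00⊕5c=5c.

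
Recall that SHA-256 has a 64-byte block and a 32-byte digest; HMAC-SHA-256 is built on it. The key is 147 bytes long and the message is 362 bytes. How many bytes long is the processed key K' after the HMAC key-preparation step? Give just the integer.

Key is 147 > 64 bytes, so it is hashed to 32 bytes then zero-padded to 64: |K'| = 64.

64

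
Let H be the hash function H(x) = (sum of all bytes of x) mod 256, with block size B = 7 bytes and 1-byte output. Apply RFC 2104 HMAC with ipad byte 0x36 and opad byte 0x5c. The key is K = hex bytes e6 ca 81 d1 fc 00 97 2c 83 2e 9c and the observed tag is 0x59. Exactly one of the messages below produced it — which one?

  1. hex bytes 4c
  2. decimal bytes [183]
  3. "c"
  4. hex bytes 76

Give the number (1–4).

Key hex bytes e6 ca 81 d1 fc 00 97 2c 83 2e 9c is 11 bytes > B = 7, so hash it first: H(key) = 0e, then zero-pad to 7 bytes: K' = 0e 00 00 00 00 00 00.
K' ⊕ ipad = 38 36 36 36 36 36 36; K' ⊕ opad = 52 5c 5c 5c 5c 5c 5c.
m1: inner = H(38 36 36 36 36 36 36 4c) = c8; tag = H(52 5c 5c 5c 5c 5c 5c c8) = 42
m2: inner = H(38 36 36 36 36 36 36 b7) = 33; tag = H(52 5c 5c 5c 5c 5c 5c 33) = ad
m3: inner = H(38 36 36 36 36 36 36 63) = df; tag = H(52 5c 5c 5c 5c 5c 5c df) = 59 ← matches
m4: inner = H(38 36 36 36 36 36 36 76) = f2; tag = H(52 5c 5c 5c 5c 5c 5c f2) = 6c

3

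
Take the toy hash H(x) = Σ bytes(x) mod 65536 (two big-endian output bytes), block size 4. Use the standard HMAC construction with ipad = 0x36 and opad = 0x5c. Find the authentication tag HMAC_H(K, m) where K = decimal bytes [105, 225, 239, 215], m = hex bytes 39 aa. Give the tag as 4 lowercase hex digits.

0306

Key decimal bytes [105, 225, 239, 215] = 69 e1 ef d7 is exactly B = 4 bytes: K' = 69 e1 ef d7.
K' ⊕ ipad = 5f d7 d9 e1.  K' ⊕ opad = 35 bd b3 8b.
Inner input = (K'⊕ipad) ∥ m = 5f d7 d9 e1 ∥ 39 aa.
Inner hash: sum = 95+215+217+225+57+170 = 979 → 03 d3.
Outer input = (K'⊕opad) ∥ inner = 35 bd b3 8b ∥ 03 d3.
Outer hash (tag): sum = 53+189+179+139+3+211 = 774 → 03 06.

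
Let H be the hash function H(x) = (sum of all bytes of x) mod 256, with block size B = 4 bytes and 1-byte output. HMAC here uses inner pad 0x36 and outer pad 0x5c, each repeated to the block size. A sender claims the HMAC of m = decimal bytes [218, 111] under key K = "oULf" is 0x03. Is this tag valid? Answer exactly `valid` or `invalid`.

Key "oULf" = 6f 55 4c 66 is exactly B = 4 bytes: K' = 6f 55 4c 66.
K' ⊕ ipad = 59 63 7a 50; K' ⊕ opad = 33 09 10 3a.
Inner hash: sum = 89+99+122+80+218+111 = 719; mod 256 = 207 → cf.
Outer hash (recomputed tag): sum = 51+9+16+58+207 = 341; mod 256 = 85 → 55.
Recomputed tag = 55; claimed = 03 → mismatch.

invalid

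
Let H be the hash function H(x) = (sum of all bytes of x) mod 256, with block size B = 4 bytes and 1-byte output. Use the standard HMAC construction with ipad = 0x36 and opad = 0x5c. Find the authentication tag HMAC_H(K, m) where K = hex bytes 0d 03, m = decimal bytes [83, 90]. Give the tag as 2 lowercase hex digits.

f1

Key hex bytes 0d 03 is 2 bytes ≤ B = 4; zero-pad to 4 bytes: K' = 0d 03 00 00.
K' ⊕ ipad = 3b 35 36 36.  K' ⊕ opad = 51 5f 5c 5c.
Inner input = (K'⊕ipad) ∥ m = 3b 35 36 36 ∥ 53 5a.
Inner hash: sum = 59+53+54+54+83+90 = 393; mod 256 = 137 → 89.
Outer input = (K'⊕opad) ∥ inner = 51 5f 5c 5c ∥ 89.
Outer hash (tag): sum = 81+95+92+92+137 = 497; mod 256 = 241 → f1.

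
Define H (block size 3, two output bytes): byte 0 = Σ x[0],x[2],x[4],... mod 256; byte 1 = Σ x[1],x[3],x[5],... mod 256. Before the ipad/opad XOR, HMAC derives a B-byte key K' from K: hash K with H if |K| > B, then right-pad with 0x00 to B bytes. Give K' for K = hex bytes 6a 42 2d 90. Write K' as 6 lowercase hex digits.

|K| = 4 > B = 3, so first hash the key.
H(K): even-index sum = 151 mod 256 = 151; odd-index sum = 210 mod 256 = 210 → 97 d2.
Zero-pad H(K) = 97 d2 to 3 bytes: K' = 97 d2 00.

97d200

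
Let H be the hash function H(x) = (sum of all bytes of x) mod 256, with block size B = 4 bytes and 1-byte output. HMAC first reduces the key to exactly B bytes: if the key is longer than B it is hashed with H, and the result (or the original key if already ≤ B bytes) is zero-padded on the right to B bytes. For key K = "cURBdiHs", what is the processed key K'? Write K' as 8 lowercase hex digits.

d4000000

|K| = 8 > B = 4, so first hash the key.
H(K): sum = 99+85+82+66+100+105+72+115 = 724; mod 256 = 212 → d4.
Zero-pad H(K) = d4 to 4 bytes: K' = d4 00 00 00.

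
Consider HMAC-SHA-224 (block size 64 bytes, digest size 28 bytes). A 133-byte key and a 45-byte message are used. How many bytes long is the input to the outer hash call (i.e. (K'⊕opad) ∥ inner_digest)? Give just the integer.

92

Key is 133 > 64 bytes, so it is hashed to 28 bytes then zero-padded to 64: |K'| = 64.
Outer input = (K'⊕opad) ∥ H(inner) → 64 + 28 = 92 bytes.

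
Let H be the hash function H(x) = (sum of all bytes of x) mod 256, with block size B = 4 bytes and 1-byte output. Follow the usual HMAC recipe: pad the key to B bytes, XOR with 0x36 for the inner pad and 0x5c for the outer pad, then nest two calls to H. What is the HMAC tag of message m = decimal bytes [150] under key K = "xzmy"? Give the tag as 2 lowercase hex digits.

Key "xzmy" = 78 7a 6d 79 is exactly B = 4 bytes: K' = 78 7a 6d 79.
K' ⊕ ipad = 4e 4c 5b 4f.  K' ⊕ opad = 24 26 31 25.
Inner input = (K'⊕ipad) ∥ m = 4e 4c 5b 4f ∥ 96.
Inner hash: sum = 78+76+91+79+150 = 474; mod 256 = 218 → da.
Outer input = (K'⊕opad) ∥ inner = 24 26 31 25 ∥ da.
Outer hash (tag): sum = 36+38+49+37+218 = 378; mod 256 = 122 → 7a.

7a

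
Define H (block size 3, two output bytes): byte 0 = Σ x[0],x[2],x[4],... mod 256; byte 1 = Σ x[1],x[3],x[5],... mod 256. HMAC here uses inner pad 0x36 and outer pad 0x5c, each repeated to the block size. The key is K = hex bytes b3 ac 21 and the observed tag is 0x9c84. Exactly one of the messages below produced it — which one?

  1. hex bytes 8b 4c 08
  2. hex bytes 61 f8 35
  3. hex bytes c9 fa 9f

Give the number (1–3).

Key hex bytes b3 ac 21 is exactly B = 3 bytes: K' = b3 ac 21.
K' ⊕ ipad = 85 9a 17; K' ⊕ opad = ef f0 7d.
m1: inner = H(85 9a 17 8b 4c 08) = e8 2d; tag = H(ef f0 7d e8 2d) = 99d8
m2: inner = H(85 9a 17 61 f8 35) = 94 30; tag = H(ef f0 7d 94 30) = 9c84 ← matches
m3: inner = H(85 9a 17 c9 fa 9f) = 96 02; tag = H(ef f0 7d 96 02) = 6e86

2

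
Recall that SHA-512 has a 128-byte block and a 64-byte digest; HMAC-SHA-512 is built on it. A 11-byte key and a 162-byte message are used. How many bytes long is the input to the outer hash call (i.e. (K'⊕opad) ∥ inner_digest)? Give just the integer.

Key is 11 ≤ 128 bytes, zero-padded: |K'| = 128.
Outer input = (K'⊕opad) ∥ H(inner) → 128 + 64 = 192 bytes.

192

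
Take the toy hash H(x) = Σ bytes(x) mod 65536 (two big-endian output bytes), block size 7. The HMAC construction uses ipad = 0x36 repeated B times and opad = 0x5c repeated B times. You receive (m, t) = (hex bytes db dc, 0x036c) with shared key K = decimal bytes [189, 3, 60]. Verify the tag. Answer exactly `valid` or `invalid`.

Key decimal bytes [189, 3, 60] = bd 03 3c is 3 bytes ≤ B = 7; zero-pad to 7 bytes: K' = bd 03 3c 00 00 00 00.
K' ⊕ ipad = 8b 35 0a 36 36 36 36; K' ⊕ opad = e1 5f 60 5c 5c 5c 5c.
Inner hash: sum = 139+53+10+54+54+54+54+219+220 = 857 → 03 59.
Outer hash (recomputed tag): sum = 225+95+96+92+92+92+92+3+89 = 876 → 03 6c.
Recomputed tag = 036c; claimed = 036c → match.

valid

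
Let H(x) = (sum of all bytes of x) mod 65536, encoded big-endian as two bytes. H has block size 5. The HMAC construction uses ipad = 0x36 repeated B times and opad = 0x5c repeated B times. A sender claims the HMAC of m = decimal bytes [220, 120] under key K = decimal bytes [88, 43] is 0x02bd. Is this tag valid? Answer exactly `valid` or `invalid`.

invalid

Key decimal bytes [88, 43] = 58 2b is 2 bytes ≤ B = 5; zero-pad to 5 bytes: K' = 58 2b 00 00 00.
K' ⊕ ipad = 6e 1d 36 36 36; K' ⊕ opad = 04 77 5c 5c 5c.
Inner hash: sum = 110+29+54+54+54+220+120 = 641 → 02 81.
Outer hash (recomputed tag): sum = 4+119+92+92+92+2+129 = 530 → 02 12.
Recomputed tag = 0212; claimed = 02bd → mismatch.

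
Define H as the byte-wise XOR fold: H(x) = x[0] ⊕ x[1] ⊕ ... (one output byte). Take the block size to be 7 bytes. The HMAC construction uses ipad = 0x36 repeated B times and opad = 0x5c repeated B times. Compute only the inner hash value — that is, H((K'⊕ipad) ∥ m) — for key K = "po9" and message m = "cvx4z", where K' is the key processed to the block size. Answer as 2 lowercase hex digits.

Key "po9" = 70 6f 39 is 3 bytes ≤ B = 7; zero-pad to 7 bytes: K' = 70 6f 39 00 00 00 00.
K' ⊕ ipad = 46 59 0f 36 36 36 36.
Inner input = 46 59 0f 36 36 36 36 ∥ 63 76 78 34 7a.
Inner hash: XOR 46⊕59⊕0f⊕36⊕36⊕36⊕36⊕63⊕76⊕78⊕34⊕7a = 33.

33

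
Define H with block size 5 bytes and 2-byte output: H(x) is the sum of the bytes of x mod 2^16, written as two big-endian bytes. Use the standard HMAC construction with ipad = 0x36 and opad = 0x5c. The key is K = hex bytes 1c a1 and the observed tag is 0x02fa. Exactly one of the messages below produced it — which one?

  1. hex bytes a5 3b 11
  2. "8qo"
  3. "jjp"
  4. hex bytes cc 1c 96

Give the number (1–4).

3

Key hex bytes 1c a1 is 2 bytes ≤ B = 5; zero-pad to 5 bytes: K' = 1c a1 00 00 00.
K' ⊕ ipad = 2a 97 36 36 36; K' ⊕ opad = 40 fd 5c 5c 5c.
m1: inner = H(2a 97 36 36 36 a5 3b 11) = 02 54; tag = H(40 fd 5c 5c 5c 02 54) = 02a7
m2: inner = H(2a 97 36 36 36 38 71 6f) = 02 7b; tag = H(40 fd 5c 5c 5c 02 7b) = 02ce
m3: inner = H(2a 97 36 36 36 6a 6a 70) = 02 a7; tag = H(40 fd 5c 5c 5c 02 a7) = 02fa ← matches
m4: inner = H(2a 97 36 36 36 cc 1c 96) = 02 e1; tag = H(40 fd 5c 5c 5c 02 e1) = 0334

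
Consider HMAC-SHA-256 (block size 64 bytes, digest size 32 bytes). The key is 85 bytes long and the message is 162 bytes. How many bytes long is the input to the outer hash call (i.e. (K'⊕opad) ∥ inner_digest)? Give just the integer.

Key is 85 > 64 bytes, so it is hashed to 32 bytes then zero-padded to 64: |K'| = 64.
Outer input = (K'⊕opad) ∥ H(inner) → 64 + 32 = 96 bytes.

96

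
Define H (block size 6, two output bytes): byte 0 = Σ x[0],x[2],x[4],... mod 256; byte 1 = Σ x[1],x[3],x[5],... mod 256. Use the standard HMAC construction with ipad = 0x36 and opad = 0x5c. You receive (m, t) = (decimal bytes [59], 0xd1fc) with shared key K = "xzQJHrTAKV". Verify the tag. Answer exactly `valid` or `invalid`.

Key "xzQJHrTAKV" = 78 7a 51 4a 48 72 54 41 4b 56 is 10 bytes > B = 6, so hash it first: H(key) = b0 cd, then zero-pad to 6 bytes: K' = b0 cd 00 00 00 00.
K' ⊕ ipad = 86 fb 36 36 36 36; K' ⊕ opad = ec 91 5c 5c 5c 5c.
Inner hash: even-index sum = 301 mod 256 = 45; odd-index sum = 359 mod 256 = 103 → 2d 67.
Outer hash (recomputed tag): even-index sum = 465 mod 256 = 209; odd-index sum = 432 mod 256 = 176 → d1 b0.
Recomputed tag = d1b0; claimed = d1fc → mismatch.

invalid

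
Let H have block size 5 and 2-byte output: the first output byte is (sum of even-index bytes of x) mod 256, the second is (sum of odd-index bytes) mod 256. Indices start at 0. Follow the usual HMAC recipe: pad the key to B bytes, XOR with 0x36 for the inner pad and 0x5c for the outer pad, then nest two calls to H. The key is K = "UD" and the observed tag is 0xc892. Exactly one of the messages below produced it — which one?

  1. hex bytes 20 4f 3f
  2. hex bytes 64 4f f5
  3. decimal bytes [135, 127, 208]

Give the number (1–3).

1

Key "UD" = 55 44 is 2 bytes ≤ B = 5; zero-pad to 5 bytes: K' = 55 44 00 00 00.
K' ⊕ ipad = 63 72 36 36 36; K' ⊕ opad = 09 18 5c 5c 5c.
m1: inner = H(63 72 36 36 36 20 4f 3f) = 1e 07; tag = H(09 18 5c 5c 5c 1e 07) = c892 ← matches
m2: inner = H(63 72 36 36 36 64 4f f5) = 1e 01; tag = H(09 18 5c 5c 5c 1e 01) = c292
m3: inner = H(63 72 36 36 36 87 7f d0) = 4e ff; tag = H(09 18 5c 5c 5c 4e ff) = c0c2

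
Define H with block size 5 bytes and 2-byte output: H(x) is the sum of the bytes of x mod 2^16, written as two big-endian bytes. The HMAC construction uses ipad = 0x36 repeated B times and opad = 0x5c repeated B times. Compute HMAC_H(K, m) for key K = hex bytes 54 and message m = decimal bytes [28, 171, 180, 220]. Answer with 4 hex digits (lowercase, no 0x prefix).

020c

Key hex bytes 54 is 1 byte ≤ B = 5; zero-pad to 5 bytes: K' = 54 00 00 00 00.
K' ⊕ ipad = 62 36 36 36 36.  K' ⊕ opad = 08 5c 5c 5c 5c.
Inner input = (K'⊕ipad) ∥ m = 62 36 36 36 36 ∥ 1c ab b4 dc.
Inner hash: sum = 98+54+54+54+54+28+171+180+220 = 913 → 03 91.
Outer input = (K'⊕opad) ∥ inner = 08 5c 5c 5c 5c ∥ 03 91.
Outer hash (tag): sum = 8+92+92+92+92+3+145 = 524 → 02 0c.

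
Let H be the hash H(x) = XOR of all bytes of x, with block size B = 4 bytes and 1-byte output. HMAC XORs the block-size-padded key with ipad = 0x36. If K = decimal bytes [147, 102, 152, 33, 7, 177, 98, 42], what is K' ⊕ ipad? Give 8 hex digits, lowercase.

84363636

Key decimal bytes [147, 102, 152, 33, 7, 177, 98, 42] = 93 66 98 21 07 b1 62 2a is 8 bytes > B = 4, so hash it first: H(key) = b2, then zero-pad to 4 bytes: K' = b2 00 00 00.
XOR each byte with 0x36: b2⊕36=84, 00⊕36=36, 00⊕36=36, 00⊕36=36.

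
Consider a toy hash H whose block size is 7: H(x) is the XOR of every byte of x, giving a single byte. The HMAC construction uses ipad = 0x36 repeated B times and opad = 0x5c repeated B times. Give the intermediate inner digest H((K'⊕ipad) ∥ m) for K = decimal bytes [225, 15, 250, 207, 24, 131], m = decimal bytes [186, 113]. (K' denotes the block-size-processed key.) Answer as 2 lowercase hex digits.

Key decimal bytes [225, 15, 250, 207, 24, 131] = e1 0f fa cf 18 83 is 6 bytes ≤ B = 7; zero-pad to 7 bytes: K' = e1 0f fa cf 18 83 00.
K' ⊕ ipad = d7 39 cc f9 2e b5 36.
Inner input = d7 39 cc f9 2e b5 36 ∥ ba 71.
Inner hash: XOR d7⊕39⊕cc⊕f9⊕2e⊕b5⊕36⊕ba⊕71 = bd.

bd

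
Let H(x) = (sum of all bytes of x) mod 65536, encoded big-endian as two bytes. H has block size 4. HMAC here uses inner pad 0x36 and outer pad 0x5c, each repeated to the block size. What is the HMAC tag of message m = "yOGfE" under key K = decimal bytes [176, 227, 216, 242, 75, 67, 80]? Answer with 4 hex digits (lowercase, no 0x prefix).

Key decimal bytes [176, 227, 216, 242, 75, 67, 80] = b0 e3 d8 f2 4b 43 50 is 7 bytes > B = 4, so hash it first: H(key) = 04 3b, then zero-pad to 4 bytes: K' = 04 3b 00 00.
K' ⊕ ipad = 32 0d 36 36.  K' ⊕ opad = 58 67 5c 5c.
Inner input = (K'⊕ipad) ∥ m = 32 0d 36 36 ∥ 79 4f 47 66 45.
Inner hash: sum = 50+13+54+54+121+79+71+102+69 = 613 → 02 65.
Outer input = (K'⊕opad) ∥ inner = 58 67 5c 5c ∥ 02 65.
Outer hash (tag): sum = 88+103+92+92+2+101 = 478 → 01 de.

01de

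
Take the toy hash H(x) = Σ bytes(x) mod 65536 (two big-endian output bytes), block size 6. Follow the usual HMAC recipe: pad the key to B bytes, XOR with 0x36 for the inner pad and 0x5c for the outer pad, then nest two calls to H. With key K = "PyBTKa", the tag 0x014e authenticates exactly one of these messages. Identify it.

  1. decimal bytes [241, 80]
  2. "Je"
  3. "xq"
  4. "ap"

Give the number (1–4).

Key "PyBTKa" = 50 79 42 54 4b 61 is exactly B = 6 bytes: K' = 50 79 42 54 4b 61.
K' ⊕ ipad = 66 4f 74 62 7d 57; K' ⊕ opad = 0c 25 1e 08 17 3d.
m1: inner = H(66 4f 74 62 7d 57 f1 50) = 03 a0; tag = H(0c 25 1e 08 17 3d 03 a0) = 014e ← matches
m2: inner = H(66 4f 74 62 7d 57 4a 65) = 03 0e; tag = H(0c 25 1e 08 17 3d 03 0e) = 00bc
m3: inner = H(66 4f 74 62 7d 57 78 71) = 03 48; tag = H(0c 25 1e 08 17 3d 03 48) = 00f6
m4: inner = H(66 4f 74 62 7d 57 61 70) = 03 30; tag = H(0c 25 1e 08 17 3d 03 30) = 00de

1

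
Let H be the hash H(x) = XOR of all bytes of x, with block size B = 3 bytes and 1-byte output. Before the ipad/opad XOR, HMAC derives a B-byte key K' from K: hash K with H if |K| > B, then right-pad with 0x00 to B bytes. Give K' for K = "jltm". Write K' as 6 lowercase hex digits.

1f0000

|K| = 4 > B = 3, so first hash the key.
H(K): XOR 6a⊕6c⊕74⊕6d = 1f.
Zero-pad H(K) = 1f to 3 bytes: K' = 1f 00 00.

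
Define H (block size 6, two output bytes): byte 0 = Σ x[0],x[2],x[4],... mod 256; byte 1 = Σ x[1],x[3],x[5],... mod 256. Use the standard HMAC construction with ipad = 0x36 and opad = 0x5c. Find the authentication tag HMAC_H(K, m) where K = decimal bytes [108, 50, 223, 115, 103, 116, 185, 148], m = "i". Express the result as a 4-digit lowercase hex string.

21b0

Key decimal bytes [108, 50, 223, 115, 103, 116, 185, 148] = 6c 32 df 73 67 74 b9 94 is 8 bytes > B = 6, so hash it first: H(key) = 6b ad, then zero-pad to 6 bytes: K' = 6b ad 00 00 00 00.
K' ⊕ ipad = 5d 9b 36 36 36 36.  K' ⊕ opad = 37 f1 5c 5c 5c 5c.
Inner input = (K'⊕ipad) ∥ m = 5d 9b 36 36 36 36 ∥ 69.
Inner hash: even-index sum = 306 mod 256 = 50; odd-index sum = 263 mod 256 = 7 → 32 07.
Outer input = (K'⊕opad) ∥ inner = 37 f1 5c 5c 5c 5c ∥ 32 07.
Outer hash (tag): even-index sum = 289 mod 256 = 33; odd-index sum = 432 mod 256 = 176 → 21 b0.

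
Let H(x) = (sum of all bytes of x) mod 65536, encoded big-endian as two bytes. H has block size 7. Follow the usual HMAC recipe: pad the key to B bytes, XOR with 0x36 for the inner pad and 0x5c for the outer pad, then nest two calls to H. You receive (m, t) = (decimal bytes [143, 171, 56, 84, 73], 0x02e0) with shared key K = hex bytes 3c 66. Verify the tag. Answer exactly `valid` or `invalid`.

Key hex bytes 3c 66 is 2 bytes ≤ B = 7; zero-pad to 7 bytes: K' = 3c 66 00 00 00 00 00.
K' ⊕ ipad = 0a 50 36 36 36 36 36; K' ⊕ opad = 60 3a 5c 5c 5c 5c 5c.
Inner hash: sum = 10+80+54+54+54+54+54+143+171+56+84+73 = 887 → 03 77.
Outer hash (recomputed tag): sum = 96+58+92+92+92+92+92+3+119 = 736 → 02 e0.
Recomputed tag = 02e0; claimed = 02e0 → match.

valid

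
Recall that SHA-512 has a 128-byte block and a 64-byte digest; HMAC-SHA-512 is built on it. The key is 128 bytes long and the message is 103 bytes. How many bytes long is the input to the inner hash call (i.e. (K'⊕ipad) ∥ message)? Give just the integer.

Key is 128 ≤ 128 bytes, zero-padded: |K'| = 128.
Inner input = (K'⊕ipad) ∥ m → 128 + 103 = 231 bytes.

231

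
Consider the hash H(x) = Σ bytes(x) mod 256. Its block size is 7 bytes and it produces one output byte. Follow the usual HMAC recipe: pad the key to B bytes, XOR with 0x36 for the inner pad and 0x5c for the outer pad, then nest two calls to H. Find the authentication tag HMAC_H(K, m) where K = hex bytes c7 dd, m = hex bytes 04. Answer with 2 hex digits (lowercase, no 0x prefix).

d6

Key hex bytes c7 dd is 2 bytes ≤ B = 7; zero-pad to 7 bytes: K' = c7 dd 00 00 00 00 00.
K' ⊕ ipad = f1 eb 36 36 36 36 36.  K' ⊕ opad = 9b 81 5c 5c 5c 5c 5c.
Inner input = (K'⊕ipad) ∥ m = f1 eb 36 36 36 36 36 ∥ 04.
Inner hash: sum = 241+235+54+54+54+54+54+4 = 750; mod 256 = 238 → ee.
Outer input = (K'⊕opad) ∥ inner = 9b 81 5c 5c 5c 5c 5c ∥ ee.
Outer hash (tag): sum = 155+129+92+92+92+92+92+238 = 982; mod 256 = 214 → d6.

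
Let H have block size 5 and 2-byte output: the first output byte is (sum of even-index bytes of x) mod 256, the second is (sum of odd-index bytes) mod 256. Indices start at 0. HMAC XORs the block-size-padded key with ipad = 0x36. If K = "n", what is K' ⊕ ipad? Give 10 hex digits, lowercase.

5836363636

Key "n" = 6e is 1 byte ≤ B = 5; zero-pad to 5 bytes: K' = 6e 00 00 00 00.
XOR each byte with 0x36: 6e⊕36=58, 00⊕36=36, 00⊕36=36, 00⊕36=36, 00⊕36=36.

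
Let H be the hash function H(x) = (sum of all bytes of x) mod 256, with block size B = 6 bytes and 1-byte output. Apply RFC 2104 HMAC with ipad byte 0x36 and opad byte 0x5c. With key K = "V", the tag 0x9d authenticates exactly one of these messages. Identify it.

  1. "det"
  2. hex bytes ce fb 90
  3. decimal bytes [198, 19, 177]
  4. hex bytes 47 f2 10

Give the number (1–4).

Key "V" = 56 is 1 byte ≤ B = 6; zero-pad to 6 bytes: K' = 56 00 00 00 00 00.
K' ⊕ ipad = 60 36 36 36 36 36; K' ⊕ opad = 0a 5c 5c 5c 5c 5c.
m1: inner = H(60 36 36 36 36 36 64 65 74) = ab; tag = H(0a 5c 5c 5c 5c 5c ab) = 81
m2: inner = H(60 36 36 36 36 36 ce fb 90) = c7; tag = H(0a 5c 5c 5c 5c 5c c7) = 9d ← matches
m3: inner = H(60 36 36 36 36 36 c6 13 b1) = f8; tag = H(0a 5c 5c 5c 5c 5c f8) = ce
m4: inner = H(60 36 36 36 36 36 47 f2 10) = b7; tag = H(0a 5c 5c 5c 5c 5c b7) = 8d

2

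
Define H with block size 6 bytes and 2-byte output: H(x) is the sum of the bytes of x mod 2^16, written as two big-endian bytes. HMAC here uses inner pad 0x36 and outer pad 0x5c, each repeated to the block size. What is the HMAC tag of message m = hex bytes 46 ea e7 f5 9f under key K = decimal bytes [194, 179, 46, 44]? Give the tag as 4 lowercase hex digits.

Key decimal bytes [194, 179, 46, 44] = c2 b3 2e 2c is 4 bytes ≤ B = 6; zero-pad to 6 bytes: K' = c2 b3 2e 2c 00 00.
K' ⊕ ipad = f4 85 18 1a 36 36.  K' ⊕ opad = 9e ef 72 70 5c 5c.
Inner input = (K'⊕ipad) ∥ m = f4 85 18 1a 36 36 ∥ 46 ea e7 f5 9f.
Inner hash: sum = 244+133+24+26+54+54+70+234+231+245+159 = 1474 → 05 c2.
Outer input = (K'⊕opad) ∥ inner = 9e ef 72 70 5c 5c ∥ 05 c2.
Outer hash (tag): sum = 158+239+114+112+92+92+5+194 = 1006 → 03 ee.

03ee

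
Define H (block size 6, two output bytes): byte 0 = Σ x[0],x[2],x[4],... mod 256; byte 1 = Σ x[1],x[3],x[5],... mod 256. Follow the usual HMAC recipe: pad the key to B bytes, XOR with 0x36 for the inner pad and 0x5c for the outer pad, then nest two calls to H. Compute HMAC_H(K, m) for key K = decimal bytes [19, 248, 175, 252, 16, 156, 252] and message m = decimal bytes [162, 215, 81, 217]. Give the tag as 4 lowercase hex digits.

Key decimal bytes [19, 248, 175, 252, 16, 156, 252] = 13 f8 af fc 10 9c fc is 7 bytes > B = 6, so hash it first: H(key) = ce 90, then zero-pad to 6 bytes: K' = ce 90 00 00 00 00.
K' ⊕ ipad = f8 a6 36 36 36 36.  K' ⊕ opad = 92 cc 5c 5c 5c 5c.
Inner input = (K'⊕ipad) ∥ m = f8 a6 36 36 36 36 ∥ a2 d7 51 d9.
Inner hash: even-index sum = 599 mod 256 = 87; odd-index sum = 706 mod 256 = 194 → 57 c2.
Outer input = (K'⊕opad) ∥ inner = 92 cc 5c 5c 5c 5c ∥ 57 c2.
Outer hash (tag): even-index sum = 417 mod 256 = 161; odd-index sum = 582 mod 256 = 70 → a1 46.

a146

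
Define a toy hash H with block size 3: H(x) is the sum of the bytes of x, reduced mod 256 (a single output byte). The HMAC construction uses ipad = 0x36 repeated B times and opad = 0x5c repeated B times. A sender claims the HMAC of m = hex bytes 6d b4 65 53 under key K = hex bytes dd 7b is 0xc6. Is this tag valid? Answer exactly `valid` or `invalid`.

Key hex bytes dd 7b is 2 bytes ≤ B = 3; zero-pad to 3 bytes: K' = dd 7b 00.
K' ⊕ ipad = eb 4d 36; K' ⊕ opad = 81 27 5c.
Inner hash: sum = 235+77+54+109+180+101+83 = 839; mod 256 = 71 → 47.
Outer hash (recomputed tag): sum = 129+39+92+71 = 331; mod 256 = 75 → 4b.
Recomputed tag = 4b; claimed = c6 → mismatch.

invalid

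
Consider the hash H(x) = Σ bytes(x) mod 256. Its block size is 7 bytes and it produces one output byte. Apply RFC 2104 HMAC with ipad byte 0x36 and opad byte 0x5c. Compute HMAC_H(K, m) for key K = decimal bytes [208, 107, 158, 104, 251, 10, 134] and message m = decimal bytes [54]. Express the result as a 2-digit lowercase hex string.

Key decimal bytes [208, 107, 158, 104, 251, 10, 134] = d0 6b 9e 68 fb 0a 86 is exactly B = 7 bytes: K' = d0 6b 9e 68 fb 0a 86.
K' ⊕ ipad = e6 5d a8 5e cd 3c b0.  K' ⊕ opad = 8c 37 c2 34 a7 56 da.
Inner input = (K'⊕ipad) ∥ m = e6 5d a8 5e cd 3c b0 ∥ 36.
Inner hash: sum = 230+93+168+94+205+60+176+54 = 1080; mod 256 = 56 → 38.
Outer input = (K'⊕opad) ∥ inner = 8c 37 c2 34 a7 56 da ∥ 38.
Outer hash (tag): sum = 140+55+194+52+167+86+218+56 = 968; mod 256 = 200 → c8.

c8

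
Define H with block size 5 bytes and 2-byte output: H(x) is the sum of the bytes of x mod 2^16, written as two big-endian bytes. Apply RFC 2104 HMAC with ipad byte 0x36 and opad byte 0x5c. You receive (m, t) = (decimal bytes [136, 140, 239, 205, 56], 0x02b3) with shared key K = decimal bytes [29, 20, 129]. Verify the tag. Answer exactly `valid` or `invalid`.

invalid

Key decimal bytes [29, 20, 129] = 1d 14 81 is 3 bytes ≤ B = 5; zero-pad to 5 bytes: K' = 1d 14 81 00 00.
K' ⊕ ipad = 2b 22 b7 36 36; K' ⊕ opad = 41 48 dd 5c 5c.
Inner hash: sum = 43+34+183+54+54+136+140+239+205+56 = 1144 → 04 78.
Outer hash (recomputed tag): sum = 65+72+221+92+92+4+120 = 666 → 02 9a.
Recomputed tag = 029a; claimed = 02b3 → mismatch.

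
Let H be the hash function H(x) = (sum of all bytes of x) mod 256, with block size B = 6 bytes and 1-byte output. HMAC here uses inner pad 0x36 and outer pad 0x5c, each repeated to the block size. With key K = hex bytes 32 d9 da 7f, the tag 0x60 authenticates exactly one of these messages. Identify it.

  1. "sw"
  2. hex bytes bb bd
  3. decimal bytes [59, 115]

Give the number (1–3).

Key hex bytes 32 d9 da 7f is 4 bytes ≤ B = 6; zero-pad to 6 bytes: K' = 32 d9 da 7f 00 00.
K' ⊕ ipad = 04 ef ec 49 36 36; K' ⊕ opad = 6e 85 86 23 5c 5c.
m1: inner = H(04 ef ec 49 36 36 73 77) = 7e; tag = H(6e 85 86 23 5c 5c 7e) = d2
m2: inner = H(04 ef ec 49 36 36 bb bd) = 0c; tag = H(6e 85 86 23 5c 5c 0c) = 60 ← matches
m3: inner = H(04 ef ec 49 36 36 3b 73) = 42; tag = H(6e 85 86 23 5c 5c 42) = 96

2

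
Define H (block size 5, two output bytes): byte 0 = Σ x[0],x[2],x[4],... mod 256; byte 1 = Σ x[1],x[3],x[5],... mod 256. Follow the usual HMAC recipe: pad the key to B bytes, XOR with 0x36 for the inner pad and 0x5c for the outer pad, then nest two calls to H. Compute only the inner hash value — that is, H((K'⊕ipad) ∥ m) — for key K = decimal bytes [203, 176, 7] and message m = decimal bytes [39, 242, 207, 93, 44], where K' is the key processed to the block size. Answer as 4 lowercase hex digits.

b3de

Key decimal bytes [203, 176, 7] = cb b0 07 is 3 bytes ≤ B = 5; zero-pad to 5 bytes: K' = cb b0 07 00 00.
K' ⊕ ipad = fd 86 31 36 36.
Inner input = fd 86 31 36 36 ∥ 27 f2 cf 5d 2c.
Inner hash: even-index sum = 691 mod 256 = 179; odd-index sum = 478 mod 256 = 222 → b3 de.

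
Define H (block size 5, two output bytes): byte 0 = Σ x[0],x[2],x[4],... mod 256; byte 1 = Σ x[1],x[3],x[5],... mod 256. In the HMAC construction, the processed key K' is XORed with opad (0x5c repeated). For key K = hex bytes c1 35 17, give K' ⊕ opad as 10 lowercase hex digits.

9d694b5c5c

Key hex bytes c1 35 17 is 3 bytes ≤ B = 5; zero-pad to 5 bytes: K' = c1 35 17 00 00.
XOR each byte with 0x5c: c1⊕5c=9d, 35⊕5c=69, 17⊕5c=4b, 00⊕5c=5c, 00⊕5c=5c.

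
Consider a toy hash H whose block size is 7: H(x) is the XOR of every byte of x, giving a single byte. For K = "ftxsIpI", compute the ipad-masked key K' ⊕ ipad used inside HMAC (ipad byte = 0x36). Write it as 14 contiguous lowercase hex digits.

50424e457f467f

Key "ftxsIpI" = 66 74 78 73 49 70 49 is exactly B = 7 bytes: K' = 66 74 78 73 49 70 49.
XOR each byte with 0x36: 66⊕36=50, 74⊕36=42, 78⊕36=4e, 73⊕36=45, 49⊕36=7f, 70⊕36=46, 49⊕36=7f.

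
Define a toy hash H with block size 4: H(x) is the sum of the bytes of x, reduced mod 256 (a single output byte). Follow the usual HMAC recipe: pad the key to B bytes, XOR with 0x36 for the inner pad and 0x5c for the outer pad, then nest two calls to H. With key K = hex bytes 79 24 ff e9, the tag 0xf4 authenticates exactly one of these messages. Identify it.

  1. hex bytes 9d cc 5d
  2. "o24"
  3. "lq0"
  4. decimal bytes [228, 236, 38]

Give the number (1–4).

4

Key hex bytes 79 24 ff e9 is exactly B = 4 bytes: K' = 79 24 ff e9.
K' ⊕ ipad = 4f 12 c9 df; K' ⊕ opad = 25 78 a3 b5.
m1: inner = H(4f 12 c9 df 9d cc 5d) = cf; tag = H(25 78 a3 b5 cf) = c4
m2: inner = H(4f 12 c9 df 6f 32 34) = de; tag = H(25 78 a3 b5 de) = d3
m3: inner = H(4f 12 c9 df 6c 71 30) = 16; tag = H(25 78 a3 b5 16) = 0b
m4: inner = H(4f 12 c9 df e4 ec 26) = ff; tag = H(25 78 a3 b5 ff) = f4 ← matches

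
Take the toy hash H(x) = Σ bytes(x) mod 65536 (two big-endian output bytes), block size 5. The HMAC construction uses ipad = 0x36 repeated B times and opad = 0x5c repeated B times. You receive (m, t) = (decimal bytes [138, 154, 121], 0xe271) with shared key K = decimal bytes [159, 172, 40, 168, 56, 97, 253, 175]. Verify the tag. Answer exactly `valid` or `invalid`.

invalid

Key decimal bytes [159, 172, 40, 168, 56, 97, 253, 175] = 9f ac 28 a8 38 61 fd af is 8 bytes > B = 5, so hash it first: H(key) = 04 60, then zero-pad to 5 bytes: K' = 04 60 00 00 00.
K' ⊕ ipad = 32 56 36 36 36; K' ⊕ opad = 58 3c 5c 5c 5c.
Inner hash: sum = 50+86+54+54+54+138+154+121 = 711 → 02 c7.
Outer hash (recomputed tag): sum = 88+60+92+92+92+2+199 = 625 → 02 71.
Recomputed tag = 0271; claimed = e271 → mismatch.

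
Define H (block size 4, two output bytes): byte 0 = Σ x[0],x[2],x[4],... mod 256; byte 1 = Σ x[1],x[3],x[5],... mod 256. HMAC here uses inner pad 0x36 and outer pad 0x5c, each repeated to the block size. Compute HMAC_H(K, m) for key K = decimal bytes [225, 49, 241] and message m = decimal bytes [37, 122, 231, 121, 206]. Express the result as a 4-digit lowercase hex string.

Key decimal bytes [225, 49, 241] = e1 31 f1 is 3 bytes ≤ B = 4; zero-pad to 4 bytes: K' = e1 31 f1 00.
K' ⊕ ipad = d7 07 c7 36.  K' ⊕ opad = bd 6d ad 5c.
Inner input = (K'⊕ipad) ∥ m = d7 07 c7 36 ∥ 25 7a e7 79 ce.
Inner hash: even-index sum = 888 mod 256 = 120; odd-index sum = 304 mod 256 = 48 → 78 30.
Outer input = (K'⊕opad) ∥ inner = bd 6d ad 5c ∥ 78 30.
Outer hash (tag): even-index sum = 482 mod 256 = 226; odd-index sum = 249 mod 256 = 249 → e2 f9.

e2f9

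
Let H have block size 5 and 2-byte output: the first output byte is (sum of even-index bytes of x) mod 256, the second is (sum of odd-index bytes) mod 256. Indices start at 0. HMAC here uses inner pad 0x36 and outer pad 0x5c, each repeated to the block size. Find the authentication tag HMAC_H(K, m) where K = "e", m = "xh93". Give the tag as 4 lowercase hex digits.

0e12

Key "e" = 65 is 1 byte ≤ B = 5; zero-pad to 5 bytes: K' = 65 00 00 00 00.
K' ⊕ ipad = 53 36 36 36 36.  K' ⊕ opad = 39 5c 5c 5c 5c.
Inner input = (K'⊕ipad) ∥ m = 53 36 36 36 36 ∥ 78 68 39 33.
Inner hash: even-index sum = 346 mod 256 = 90; odd-index sum = 285 mod 256 = 29 → 5a 1d.
Outer input = (K'⊕opad) ∥ inner = 39 5c 5c 5c 5c ∥ 5a 1d.
Outer hash (tag): even-index sum = 270 mod 256 = 14; odd-index sum = 274 mod 256 = 18 → 0e 12.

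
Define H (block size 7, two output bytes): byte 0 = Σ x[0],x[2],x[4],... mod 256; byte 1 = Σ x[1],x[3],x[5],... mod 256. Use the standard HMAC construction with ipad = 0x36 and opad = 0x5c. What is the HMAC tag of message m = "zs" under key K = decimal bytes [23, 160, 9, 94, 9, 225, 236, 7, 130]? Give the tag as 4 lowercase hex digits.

Key decimal bytes [23, 160, 9, 94, 9, 225, 236, 7, 130] = 17 a0 09 5e 09 e1 ec 07 82 is 9 bytes > B = 7, so hash it first: H(key) = 97 e6, then zero-pad to 7 bytes: K' = 97 e6 00 00 00 00 00.
K' ⊕ ipad = a1 d0 36 36 36 36 36.  K' ⊕ opad = cb ba 5c 5c 5c 5c 5c.
Inner input = (K'⊕ipad) ∥ m = a1 d0 36 36 36 36 36 ∥ 7a 73.
Inner hash: even-index sum = 438 mod 256 = 182; odd-index sum = 438 mod 256 = 182 → b6 b6.
Outer input = (K'⊕opad) ∥ inner = cb ba 5c 5c 5c 5c 5c ∥ b6 b6.
Outer hash (tag): even-index sum = 661 mod 256 = 149; odd-index sum = 552 mod 256 = 40 → 95 28.

9528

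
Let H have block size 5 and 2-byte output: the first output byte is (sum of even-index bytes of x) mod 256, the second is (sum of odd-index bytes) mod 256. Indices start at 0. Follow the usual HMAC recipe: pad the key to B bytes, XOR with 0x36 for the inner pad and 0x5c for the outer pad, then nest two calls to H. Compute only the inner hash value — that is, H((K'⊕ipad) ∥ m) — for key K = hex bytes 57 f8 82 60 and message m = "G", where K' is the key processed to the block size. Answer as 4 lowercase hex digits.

4b6b

Key hex bytes 57 f8 82 60 is 4 bytes ≤ B = 5; zero-pad to 5 bytes: K' = 57 f8 82 60 00.
K' ⊕ ipad = 61 ce b4 56 36.
Inner input = 61 ce b4 56 36 ∥ 47.
Inner hash: even-index sum = 331 mod 256 = 75; odd-index sum = 363 mod 256 = 107 → 4b 6b.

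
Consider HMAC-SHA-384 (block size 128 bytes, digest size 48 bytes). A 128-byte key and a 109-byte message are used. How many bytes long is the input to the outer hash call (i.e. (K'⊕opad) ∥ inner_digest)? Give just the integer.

176

Key is 128 ≤ 128 bytes, zero-padded: |K'| = 128.
Outer input = (K'⊕opad) ∥ H(inner) → 128 + 48 = 176 bytes.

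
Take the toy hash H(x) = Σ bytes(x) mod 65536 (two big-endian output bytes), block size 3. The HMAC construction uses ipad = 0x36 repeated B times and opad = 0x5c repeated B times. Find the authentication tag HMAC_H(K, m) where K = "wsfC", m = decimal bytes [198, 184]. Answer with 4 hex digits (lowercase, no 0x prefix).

021a

Key "wsfC" = 77 73 66 43 is 4 bytes > B = 3, so hash it first: H(key) = 01 93, then zero-pad to 3 bytes: K' = 01 93 00.
K' ⊕ ipad = 37 a5 36.  K' ⊕ opad = 5d cf 5c.
Inner input = (K'⊕ipad) ∥ m = 37 a5 36 ∥ c6 b8.
Inner hash: sum = 55+165+54+198+184 = 656 → 02 90.
Outer input = (K'⊕opad) ∥ inner = 5d cf 5c ∥ 02 90.
Outer hash (tag): sum = 93+207+92+2+144 = 538 → 02 1a.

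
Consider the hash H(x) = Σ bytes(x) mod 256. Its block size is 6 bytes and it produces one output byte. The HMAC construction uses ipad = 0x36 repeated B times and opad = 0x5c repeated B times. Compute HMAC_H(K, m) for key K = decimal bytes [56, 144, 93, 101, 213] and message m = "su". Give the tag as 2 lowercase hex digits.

Key decimal bytes [56, 144, 93, 101, 213] = 38 90 5d 65 d5 is 5 bytes ≤ B = 6; zero-pad to 6 bytes: K' = 38 90 5d 65 d5 00.
K' ⊕ ipad = 0e a6 6b 53 e3 36.  K' ⊕ opad = 64 cc 01 39 89 5c.
Inner input = (K'⊕ipad) ∥ m = 0e a6 6b 53 e3 36 ∥ 73 75.
Inner hash: sum = 14+166+107+83+227+54+115+117 = 883; mod 256 = 115 → 73.
Outer input = (K'⊕opad) ∥ inner = 64 cc 01 39 89 5c ∥ 73.
Outer hash (tag): sum = 100+204+1+57+137+92+115 = 706; mod 256 = 194 → c2.

c2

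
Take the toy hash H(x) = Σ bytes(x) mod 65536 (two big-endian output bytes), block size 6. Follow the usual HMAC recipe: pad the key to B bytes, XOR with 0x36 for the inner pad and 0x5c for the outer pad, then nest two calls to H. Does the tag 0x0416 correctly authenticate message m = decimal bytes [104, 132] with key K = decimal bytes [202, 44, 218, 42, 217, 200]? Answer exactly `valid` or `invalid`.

Key decimal bytes [202, 44, 218, 42, 217, 200] = ca 2c da 2a d9 c8 is exactly B = 6 bytes: K' = ca 2c da 2a d9 c8.
K' ⊕ ipad = fc 1a ec 1c ef fe; K' ⊕ opad = 96 70 86 76 85 94.
Inner hash: sum = 252+26+236+28+239+254+104+132 = 1271 → 04 f7.
Outer hash (recomputed tag): sum = 150+112+134+118+133+148+4+247 = 1046 → 04 16.
Recomputed tag = 0416; claimed = 0416 → match.

valid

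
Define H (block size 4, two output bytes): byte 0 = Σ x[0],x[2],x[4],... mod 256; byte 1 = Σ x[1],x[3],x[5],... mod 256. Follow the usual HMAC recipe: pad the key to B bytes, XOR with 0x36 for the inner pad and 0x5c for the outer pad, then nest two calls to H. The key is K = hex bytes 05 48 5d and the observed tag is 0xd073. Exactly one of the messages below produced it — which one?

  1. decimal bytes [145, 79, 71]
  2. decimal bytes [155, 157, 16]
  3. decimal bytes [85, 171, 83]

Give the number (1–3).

1

Key hex bytes 05 48 5d is 3 bytes ≤ B = 4; zero-pad to 4 bytes: K' = 05 48 5d 00.
K' ⊕ ipad = 33 7e 6b 36; K' ⊕ opad = 59 14 01 5c.
m1: inner = H(33 7e 6b 36 91 4f 47) = 76 03; tag = H(59 14 01 5c 76 03) = d073 ← matches
m2: inner = H(33 7e 6b 36 9b 9d 10) = 49 51; tag = H(59 14 01 5c 49 51) = a3c1
m3: inner = H(33 7e 6b 36 55 ab 53) = 46 5f; tag = H(59 14 01 5c 46 5f) = a0cf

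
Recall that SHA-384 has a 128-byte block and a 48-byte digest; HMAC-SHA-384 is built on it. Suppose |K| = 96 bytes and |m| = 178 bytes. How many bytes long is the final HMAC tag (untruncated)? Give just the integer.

The tag is one SHA-384 digest: 48 bytes.

48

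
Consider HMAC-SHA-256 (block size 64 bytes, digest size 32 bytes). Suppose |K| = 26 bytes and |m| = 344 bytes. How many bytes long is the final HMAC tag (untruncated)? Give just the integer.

32

The tag is one SHA-256 digest: 32 bytes.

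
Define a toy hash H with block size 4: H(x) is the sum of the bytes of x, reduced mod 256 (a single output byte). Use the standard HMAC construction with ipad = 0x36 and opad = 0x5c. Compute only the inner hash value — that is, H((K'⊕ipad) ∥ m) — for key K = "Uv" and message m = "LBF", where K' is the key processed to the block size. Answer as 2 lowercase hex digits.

e3

Key "Uv" = 55 76 is 2 bytes ≤ B = 4; zero-pad to 4 bytes: K' = 55 76 00 00.
K' ⊕ ipad = 63 40 36 36.
Inner input = 63 40 36 36 ∥ 4c 42 46.
Inner hash: sum = 99+64+54+54+76+66+70 = 483; mod 256 = 227 → e3.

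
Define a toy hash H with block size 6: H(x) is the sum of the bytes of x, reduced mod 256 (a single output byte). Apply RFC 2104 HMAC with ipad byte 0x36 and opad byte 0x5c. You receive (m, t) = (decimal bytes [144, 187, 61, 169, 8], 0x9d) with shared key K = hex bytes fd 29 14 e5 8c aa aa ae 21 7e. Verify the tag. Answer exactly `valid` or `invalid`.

valid

Key hex bytes fd 29 14 e5 8c aa aa ae 21 7e is 10 bytes > B = 6, so hash it first: H(key) = 4c, then zero-pad to 6 bytes: K' = 4c 00 00 00 00 00.
K' ⊕ ipad = 7a 36 36 36 36 36; K' ⊕ opad = 10 5c 5c 5c 5c 5c.
Inner hash: sum = 122+54+54+54+54+54+144+187+61+169+8 = 961; mod 256 = 193 → c1.
Outer hash (recomputed tag): sum = 16+92+92+92+92+92+193 = 669; mod 256 = 157 → 9d.
Recomputed tag = 9d; claimed = 9d → match.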